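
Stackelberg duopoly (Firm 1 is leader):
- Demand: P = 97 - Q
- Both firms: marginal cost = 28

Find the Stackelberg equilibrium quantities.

q₁* (leader) = 34.5, q₂* (follower) = 17.25

Work:
Follower's reaction: q₂ = (a - c - q₁)/2
Leader substitutes: π₁ = q₁·(a - q₁ - (a-c-q₁)/2 - c)
FOC: q₁* = (97 - 28)/2 = 34.50
Then: q₂* = (97 - 28 - 34.5)/2 = 17.25
Leader has first-mover advantage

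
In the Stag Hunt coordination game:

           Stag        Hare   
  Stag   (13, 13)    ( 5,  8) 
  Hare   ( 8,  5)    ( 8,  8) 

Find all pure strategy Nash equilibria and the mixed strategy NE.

Pure NE: (Stag, Stag) and (Hare, Hare); Mixed NE: p = 0.375, q = 0.375

Work:
Check pure NE:
(Stag, Stag): (13, 13) - no unilateral deviation beneficial
(Hare, Hare): (8, 8) - no unilateral deviation beneficial
Mixed NE: P1 plays Stag with p = 0.375, P2 plays Stag with q = 0.375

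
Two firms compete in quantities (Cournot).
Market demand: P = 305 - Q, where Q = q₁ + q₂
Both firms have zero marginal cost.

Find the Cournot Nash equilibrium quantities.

q₁* = q₂* = 101.67; P* = 101.67

Work:
Profit: π_i = P·q_i = (a - q_i - q_j)·q_i
FOC: ∂π_i/∂q_i = a - 2q_i - q_j = 0
Reaction function: q_i = (305 - q_j)/2
Symmetry: q* = 305/3 = 101.67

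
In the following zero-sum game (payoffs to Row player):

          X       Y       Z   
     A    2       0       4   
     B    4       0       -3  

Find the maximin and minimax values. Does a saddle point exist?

Maximin = 0, Minimax = 0, Saddle: True

Work:
Row minimums: [0, -3] → maximin = 0
Column maximums: [4, 0, 4] → minimax = 0
Saddle point exists! Game value = 0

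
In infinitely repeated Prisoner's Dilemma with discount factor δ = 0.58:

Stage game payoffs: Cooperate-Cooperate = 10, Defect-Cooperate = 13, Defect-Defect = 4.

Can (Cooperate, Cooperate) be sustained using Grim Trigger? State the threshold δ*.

δ* = 0.3333; since δ = 0.58 ≥ 0.3333, cooperation can be sustained

Work:
For Grim Trigger:
Cooperate forever: 10/(1-δ)
Defect then punished: 13 + 4·δ/(1-δ)
Need: 10/(1-δ) ≥ 13 + 4·δ/(1-δ)
Solving: δ ≥ (T-R)/(T-P) = (13-10)/(13-4) = 0.3333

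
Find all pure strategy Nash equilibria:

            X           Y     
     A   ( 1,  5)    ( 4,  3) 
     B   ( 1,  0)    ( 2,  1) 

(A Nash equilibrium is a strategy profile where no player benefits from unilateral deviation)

Nash equilibrium: (A, X)

Work:
Best responses:
  P1 vs X: payoffs [1, 1] → best response A/B (payoff 1)
  P1 vs Y: payoffs [4, 2] → best response A (payoff 4)
  P2 vs A: payoffs [5, 3] → best response X (payoff 5)
  P2 vs B: payoffs [0, 1] → best response Y (payoff 1)
Mutual best responses: (A,X) → Nash equilibria.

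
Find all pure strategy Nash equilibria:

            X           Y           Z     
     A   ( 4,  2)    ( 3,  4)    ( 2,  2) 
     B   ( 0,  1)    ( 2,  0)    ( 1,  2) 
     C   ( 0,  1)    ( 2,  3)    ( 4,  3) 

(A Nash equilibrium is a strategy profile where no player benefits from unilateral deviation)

Nash equilibrium: (A, Y), (C, Z)

Work:
Best responses:
  P1 vs X: payoffs [4, 0, 0] → best response A (payoff 4)
  P1 vs Y: payoffs [3, 2, 2] → best response A (payoff 3)
  P1 vs Z: payoffs [2, 1, 4] → best response C (payoff 4)
  P2 vs A: payoffs [2, 4, 2] → best response Y (payoff 4)
  P2 vs B: payoffs [1, 0, 2] → best response Z (payoff 2)
  P2 vs C: payoffs [1, 3, 3] → best response Y/Z (payoff 3)
Mutual best responses: (A,Y), (C,Z) → Nash equilibria.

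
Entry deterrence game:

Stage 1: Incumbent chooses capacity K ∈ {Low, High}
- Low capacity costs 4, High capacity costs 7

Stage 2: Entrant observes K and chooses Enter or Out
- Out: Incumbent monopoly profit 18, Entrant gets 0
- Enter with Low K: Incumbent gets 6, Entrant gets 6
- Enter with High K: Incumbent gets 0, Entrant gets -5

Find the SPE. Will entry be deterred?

SPE: (High, Enter|Low, Out|High); Entry deterred. Incumbent net profit = 11

Work:
After Low K: Entrant enters (6 > 0)
After High K: Entrant stays out (-5 < 0)
Incumbent: Low → 6−4=2, High → 18−7=11
Incumbent chooses High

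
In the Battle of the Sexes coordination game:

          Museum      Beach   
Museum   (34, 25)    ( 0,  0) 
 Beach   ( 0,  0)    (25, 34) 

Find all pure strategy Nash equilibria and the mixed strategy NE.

Pure NE: (Museum, Museum) and (Beach, Beach); Mixed NE: p = 0.5763, q = 0.4237

Work:
Check pure NE:
(Museum, Museum): (34, 25) - no unilateral deviation beneficial
(Beach, Beach): (25, 34) - no unilateral deviation beneficial
Mixed NE: P1 plays Museum with p = 0.5763, P2 plays Museum with q = 0.4237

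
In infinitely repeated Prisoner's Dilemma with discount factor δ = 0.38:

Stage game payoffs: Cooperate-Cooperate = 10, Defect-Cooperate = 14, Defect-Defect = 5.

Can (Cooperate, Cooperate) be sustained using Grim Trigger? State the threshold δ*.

δ* = 0.4444; since δ = 0.38 < 0.4444, cooperation cannot be sustained

Work:
For Grim Trigger:
Cooperate forever: 10/(1-δ)
Defect then punished: 14 + 5·δ/(1-δ)
Need: 10/(1-δ) ≥ 14 + 5·δ/(1-δ)
Solving: δ ≥ (T-R)/(T-P) = (14-10)/(14-5) = 0.4444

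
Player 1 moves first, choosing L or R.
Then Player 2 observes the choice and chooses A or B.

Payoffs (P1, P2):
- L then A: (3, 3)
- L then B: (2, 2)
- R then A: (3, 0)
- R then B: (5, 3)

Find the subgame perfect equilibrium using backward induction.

P1 plays R, P2 plays A after L and B after R; Payoff (5, 3)

Work:
Backward induction:
After L: P2 chooses A → P1 gets 3
After R: P2 chooses B → P1 gets 5
P1 chooses R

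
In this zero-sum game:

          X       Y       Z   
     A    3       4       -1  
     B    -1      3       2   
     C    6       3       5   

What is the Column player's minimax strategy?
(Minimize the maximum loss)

Column should play Y, value = 4

Work:
Column player minimizes Row's maximum payoff:
Column X: max payoff to Row = 6
Column Y: max payoff to Row = 4
Column Z: max payoff to Row = 5
Minimum is 4, achieved by column Y.
Minimax strategy: Y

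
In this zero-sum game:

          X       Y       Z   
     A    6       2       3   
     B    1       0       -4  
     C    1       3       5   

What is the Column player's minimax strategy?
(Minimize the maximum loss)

Column should play Y, value = 3

Work:
Column player minimizes Row's maximum payoff:
Column X: max payoff to Row = 6
Column Y: max payoff to Row = 3
Column Z: max payoff to Row = 5
Minimum is 3, achieved by column Y.
Minimax strategy: Y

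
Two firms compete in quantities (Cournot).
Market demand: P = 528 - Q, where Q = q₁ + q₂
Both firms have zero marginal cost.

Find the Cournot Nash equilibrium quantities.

q₁* = q₂* = 176.0; P* = 176.0

Work:
Profit: π_i = P·q_i = (a - q_i - q_j)·q_i
FOC: ∂π_i/∂q_i = a - 2q_i - q_j = 0
Reaction function: q_i = (528 - q_j)/2
Symmetry: q* = 528/3 = 176.0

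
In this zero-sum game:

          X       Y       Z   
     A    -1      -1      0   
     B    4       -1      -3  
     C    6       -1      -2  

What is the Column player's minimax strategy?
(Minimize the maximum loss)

Column should play Y, value = -1

Work:
Column player minimizes Row's maximum payoff:
Column X: max payoff to Row = 6
Column Y: max payoff to Row = -1
Column Z: max payoff to Row = 0
Minimum is -1, achieved by column Y.
Minimax strategy: Y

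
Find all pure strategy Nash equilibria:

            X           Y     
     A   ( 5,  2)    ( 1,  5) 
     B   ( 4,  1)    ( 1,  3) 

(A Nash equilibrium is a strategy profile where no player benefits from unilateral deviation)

Nash equilibrium: (A, Y), (B, Y)

Work:
Best responses:
  P1 vs X: payoffs [5, 4] → best response A (payoff 5)
  P1 vs Y: payoffs [1, 1] → best response A/B (payoff 1)
  P2 vs A: payoffs [2, 5] → best response Y (payoff 5)
  P2 vs B: payoffs [1, 3] → best response Y (payoff 3)
Mutual best responses: (A,Y), (B,Y) → Nash equilibria.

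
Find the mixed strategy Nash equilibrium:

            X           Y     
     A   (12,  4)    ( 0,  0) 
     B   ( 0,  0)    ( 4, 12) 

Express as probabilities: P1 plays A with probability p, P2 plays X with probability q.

p = 0.75, q = 0.25

Work:
Find probabilities that make opponent indifferent:
P2 chooses q to make P1 indifferent between A and B
P1 chooses p to make P2 indifferent between X and Y
Mixed NE: P1 plays (A: 0.75, B: 0.25), P2 plays (X: 0.25, Y: 0.75)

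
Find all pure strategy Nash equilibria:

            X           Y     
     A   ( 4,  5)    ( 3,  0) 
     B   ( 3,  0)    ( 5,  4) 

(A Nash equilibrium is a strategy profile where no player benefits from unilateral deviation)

Nash equilibrium: (A, X), (B, Y)

Work:
Best responses:
  P1 vs X: payoffs [4, 3] → best response A (payoff 4)
  P1 vs Y: payoffs [3, 5] → best response B (payoff 5)
  P2 vs A: payoffs [5, 0] → best response X (payoff 5)
  P2 vs B: payoffs [0, 4] → best response Y (payoff 4)
Mutual best responses: (A,X), (B,Y) → Nash equilibria.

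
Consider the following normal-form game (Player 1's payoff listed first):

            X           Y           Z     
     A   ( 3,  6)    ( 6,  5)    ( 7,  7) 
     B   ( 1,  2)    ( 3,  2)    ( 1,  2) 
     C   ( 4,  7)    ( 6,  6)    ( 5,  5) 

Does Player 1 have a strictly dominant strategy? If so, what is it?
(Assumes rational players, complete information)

No strictly dominant strategy exists for Player 1

Work:
A strategy strictly dominates another if it gives a strictly higher payoff against every opponent action. Compare each pair of P1's strategies column-by-column:
  A vs B: [3 vs 1, 6 vs 3, 7 vs 1] → A strictly dominates B
  A vs C: [3 vs 4, 6 vs 6, 7 vs 5] → A does not strictly dominate C (column X: 3 ≤ 4)
  B vs A: [1 vs 3, 3 vs 6, 1 vs 7] → B does not strictly dominate A (column X: 1 ≤ 3)
  B vs C: [1 vs 4, 3 vs 6, 1 vs 5] → B does not strictly dominate C (column X: 1 ≤ 4)
  C vs A: [4 vs 3, 6 vs 6, 5 vs 7] → C does not strictly dominate A (column Y: 6 ≤ 6)
  C vs B: [4 vs 1, 6 vs 3, 5 vs 1] → C strictly dominates B
No single strategy strictly dominates all others → no strictly dominant strategy.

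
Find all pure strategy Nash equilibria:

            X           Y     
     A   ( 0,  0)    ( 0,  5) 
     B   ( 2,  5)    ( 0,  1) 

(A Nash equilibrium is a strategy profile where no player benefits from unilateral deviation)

Nash equilibrium: (A, Y), (B, X)

Work:
Best responses:
  P1 vs X: payoffs [0, 2] → best response B (payoff 2)
  P1 vs Y: payoffs [0, 0] → best response A/B (payoff 0)
  P2 vs A: payoffs [0, 5] → best response Y (payoff 5)
  P2 vs B: payoffs [5, 1] → best response X (payoff 5)
Mutual best responses: (A,Y), (B,X) → Nash equilibria.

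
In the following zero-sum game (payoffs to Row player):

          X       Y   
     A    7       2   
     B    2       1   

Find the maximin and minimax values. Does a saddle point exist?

Maximin = 2, Minimax = 2, Saddle: True

Work:
Row minimums: [2, 1] → maximin = 2
Column maximums: [7, 2] → minimax = 2
Saddle point exists! Game value = 2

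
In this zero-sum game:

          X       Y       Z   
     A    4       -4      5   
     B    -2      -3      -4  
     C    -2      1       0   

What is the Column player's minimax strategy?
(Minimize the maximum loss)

Column should play Y, value = 1

Work:
Column player minimizes Row's maximum payoff:
Column X: max payoff to Row = 4
Column Y: max payoff to Row = 1
Column Z: max payoff to Row = 5
Minimum is 1, achieved by column Y.
Minimax strategy: Y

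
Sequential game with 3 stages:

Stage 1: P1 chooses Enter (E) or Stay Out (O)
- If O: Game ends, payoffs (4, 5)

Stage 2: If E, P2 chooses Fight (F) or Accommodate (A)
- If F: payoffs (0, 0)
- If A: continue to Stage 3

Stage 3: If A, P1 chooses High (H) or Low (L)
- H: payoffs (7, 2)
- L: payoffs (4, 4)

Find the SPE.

SPE: (E, A, H); Outcome (7, 2)

Work:
Stage 3: P1 chooses H (7 vs 4)
Stage 2: P2: F->0, A->2 (anticipating H). Choose A
Stage 1: P1: O->4, E->7 (anticipating A, H). Choose E
SPE path: E -> A -> H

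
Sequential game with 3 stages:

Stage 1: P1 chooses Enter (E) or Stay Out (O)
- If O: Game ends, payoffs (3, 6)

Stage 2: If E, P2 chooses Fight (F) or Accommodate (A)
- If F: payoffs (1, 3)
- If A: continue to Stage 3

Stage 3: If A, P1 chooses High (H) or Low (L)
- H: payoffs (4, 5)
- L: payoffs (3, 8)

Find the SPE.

SPE: (E, A, H); Outcome (4, 5)

Work:
Stage 3: P1 chooses H (4 vs 3)
Stage 2: P2: F->3, A->5 (anticipating H). Choose A
Stage 1: P1: O->3, E->4 (anticipating A, H). Choose E
SPE path: E -> A -> H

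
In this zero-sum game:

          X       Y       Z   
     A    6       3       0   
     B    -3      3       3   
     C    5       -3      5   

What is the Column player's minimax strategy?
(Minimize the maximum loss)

Column should play Y, value = 3

Work:
Column player minimizes Row's maximum payoff:
Column X: max payoff to Row = 6
Column Y: max payoff to Row = 3
Column Z: max payoff to Row = 5
Minimum is 3, achieved by column Y.
Minimax strategy: Y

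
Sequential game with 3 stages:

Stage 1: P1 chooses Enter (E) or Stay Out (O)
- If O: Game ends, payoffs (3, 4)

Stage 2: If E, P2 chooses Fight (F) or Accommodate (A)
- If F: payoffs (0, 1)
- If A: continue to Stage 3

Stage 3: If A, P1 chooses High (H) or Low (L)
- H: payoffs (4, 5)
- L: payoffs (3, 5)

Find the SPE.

SPE: (E, A, H); Outcome (4, 5)

Work:
Stage 3: P1 chooses H (4 vs 3)
Stage 2: P2: F->1, A->5 (anticipating H). Choose A
Stage 1: P1: O->3, E->4 (anticipating A, H). Choose E
SPE path: E -> A -> H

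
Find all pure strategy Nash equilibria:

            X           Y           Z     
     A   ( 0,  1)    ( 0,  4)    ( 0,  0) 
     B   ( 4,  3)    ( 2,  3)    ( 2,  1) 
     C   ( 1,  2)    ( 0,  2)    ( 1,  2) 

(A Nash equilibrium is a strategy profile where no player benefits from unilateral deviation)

Nash equilibrium: (B, X), (B, Y)

Work:
Best responses:
  P1 vs X: payoffs [0, 4, 1] → best response B (payoff 4)
  P1 vs Y: payoffs [0, 2, 0] → best response B (payoff 2)
  P1 vs Z: payoffs [0, 2, 1] → best response B (payoff 2)
  P2 vs A: payoffs [1, 4, 0] → best response Y (payoff 4)
  P2 vs B: payoffs [3, 3, 1] → best response X/Y (payoff 3)
  P2 vs C: payoffs [2, 2, 2] → best response X/Y/Z (payoff 2)
Mutual best responses: (B,X), (B,Y) → Nash equilibria.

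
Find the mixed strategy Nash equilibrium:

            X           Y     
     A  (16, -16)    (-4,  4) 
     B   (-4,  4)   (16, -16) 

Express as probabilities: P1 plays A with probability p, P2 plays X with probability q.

p = 0.5, q = 0.5

Work:
Find probabilities that make opponent indifferent:
P2 chooses q to make P1 indifferent between A and B
P1 chooses p to make P2 indifferent between X and Y
Mixed NE: P1 plays (A: 0.5, B: 0.5), P2 plays (X: 0.5, Y: 0.5)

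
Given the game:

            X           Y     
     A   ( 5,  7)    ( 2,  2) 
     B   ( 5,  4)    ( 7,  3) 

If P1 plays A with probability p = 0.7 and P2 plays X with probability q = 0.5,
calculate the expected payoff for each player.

E[P1] = 4.25, E[P2] = 4.2

Work:
E[P1] = p·q·π₁(A,X) + p·(1-q)·π₁(A,Y) + (1-p)·q·π₁(B,X) + (1-p)·(1-q)·π₁(B,Y)
= 0.7·0.5·5 + 0.7·0.5·2 + 0.3·0.5·5 + 0.3·0.5·7
= 4.25

E[P2] = 4.2 (similar calculation)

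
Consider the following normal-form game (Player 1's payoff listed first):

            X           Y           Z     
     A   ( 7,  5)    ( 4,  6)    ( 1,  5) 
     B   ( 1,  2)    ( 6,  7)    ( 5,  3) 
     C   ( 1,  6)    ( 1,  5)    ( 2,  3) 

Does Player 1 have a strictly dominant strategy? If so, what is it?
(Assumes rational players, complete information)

No strictly dominant strategy exists for Player 1

Work:
A strategy strictly dominates another if it gives a strictly higher payoff against every opponent action. Compare each pair of P1's strategies column-by-column:
  A vs B: [7 vs 1, 4 vs 6, 1 vs 5] → A does not strictly dominate B (column Y: 4 ≤ 6)
  A vs C: [7 vs 1, 4 vs 1, 1 vs 2] → A does not strictly dominate C (column Z: 1 ≤ 2)
  B vs A: [1 vs 7, 6 vs 4, 5 vs 1] → B does not strictly dominate A (column X: 1 ≤ 7)
  B vs C: [1 vs 1, 6 vs 1, 5 vs 2] → B does not strictly dominate C (column X: 1 ≤ 1)
  C vs A: [1 vs 7, 1 vs 4, 2 vs 1] → C does not strictly dominate A (column X: 1 ≤ 7)
  C vs B: [1 vs 1, 1 vs 6, 2 vs 5] → C does not strictly dominate B (column X: 1 ≤ 1)
No single strategy strictly dominates all others → no strictly dominant strategy.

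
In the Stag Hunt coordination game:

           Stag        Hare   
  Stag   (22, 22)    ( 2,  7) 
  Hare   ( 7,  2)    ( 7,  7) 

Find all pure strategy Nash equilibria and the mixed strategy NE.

Pure NE: (Stag, Stag) and (Hare, Hare); Mixed NE: p = 0.25, q = 0.25

Work:
Check pure NE:
(Stag, Stag): (22, 22) - no unilateral deviation beneficial
(Hare, Hare): (7, 7) - no unilateral deviation beneficial
Mixed NE: P1 plays Stag with p = 0.25, P2 plays Stag with q = 0.25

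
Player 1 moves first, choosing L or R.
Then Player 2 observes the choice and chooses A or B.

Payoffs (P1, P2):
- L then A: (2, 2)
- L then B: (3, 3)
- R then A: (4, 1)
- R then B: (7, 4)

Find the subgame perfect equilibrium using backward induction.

P1 plays R, P2 plays B after L and B after R; Payoff (7, 4)

Work:
Backward induction:
After L: P2 chooses B → P1 gets 3
After R: P2 chooses B → P1 gets 7
P1 chooses R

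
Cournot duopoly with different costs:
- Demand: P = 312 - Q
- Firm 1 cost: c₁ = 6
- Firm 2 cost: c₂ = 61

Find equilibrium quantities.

q₁* = 120.33, q₂* = 65.33

Work:
Reaction: q₁ = (312 - 6 - q₂)/2
Reaction: q₂ = (312 - 61 - q₁)/2
Solve simultaneously:
q₁* = (312 - 2×6 + 61)/3 = 120.33
q₂* = (312 - 2×61 + 6)/3 = 65.33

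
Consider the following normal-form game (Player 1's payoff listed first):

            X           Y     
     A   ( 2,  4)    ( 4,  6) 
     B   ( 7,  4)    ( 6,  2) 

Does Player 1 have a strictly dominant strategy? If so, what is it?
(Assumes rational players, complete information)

Yes, Player 1's strictly dominant strategy is B

Work:
A strategy strictly dominates another if it gives a strictly higher payoff against every opponent action. Compare each pair of P1's strategies column-by-column:
  A vs B: [2 vs 7, 4 vs 6] → A does not strictly dominate B (column X: 2 ≤ 7)
  B vs A: [7 vs 2, 6 vs 4] → B strictly dominates A
B strictly dominates every other strategy → strictly dominant.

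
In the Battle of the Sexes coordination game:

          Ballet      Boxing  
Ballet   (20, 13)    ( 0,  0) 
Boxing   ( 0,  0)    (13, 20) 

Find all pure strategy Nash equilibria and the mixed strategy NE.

Pure NE: (Ballet, Ballet) and (Boxing, Boxing); Mixed NE: p = 0.6061, q = 0.3939

Work:
Check pure NE:
(Ballet, Ballet): (20, 13) - no unilateral deviation beneficial
(Boxing, Boxing): (13, 20) - no unilateral deviation beneficial
Mixed NE: P1 plays Ballet with p = 0.6061, P2 plays Ballet with q = 0.3939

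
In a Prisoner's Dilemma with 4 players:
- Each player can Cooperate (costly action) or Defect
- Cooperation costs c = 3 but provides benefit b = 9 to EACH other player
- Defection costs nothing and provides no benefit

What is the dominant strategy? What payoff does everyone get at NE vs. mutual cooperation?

Dominant: Defect; NE payoff = 0; Coop payoff = 24

Work:
Defect dominates (saves cost c = 3, benefit to others is external)
NE: All defect → everyone gets 0
If all cooperate: each receives (3)×9 - 3 = 24
Social dilemma: 24 > 0 but NE gives 0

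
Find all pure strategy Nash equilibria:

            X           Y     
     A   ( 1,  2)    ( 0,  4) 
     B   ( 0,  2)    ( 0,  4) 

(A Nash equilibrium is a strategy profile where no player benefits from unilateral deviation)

Nash equilibrium: (A, Y), (B, Y)

Work:
Best responses:
  P1 vs X: payoffs [1, 0] → best response A (payoff 1)
  P1 vs Y: payoffs [0, 0] → best response A/B (payoff 0)
  P2 vs A: payoffs [2, 4] → best response Y (payoff 4)
  P2 vs B: payoffs [2, 4] → best response Y (payoff 4)
Mutual best responses: (A,Y), (B,Y) → Nash equilibria.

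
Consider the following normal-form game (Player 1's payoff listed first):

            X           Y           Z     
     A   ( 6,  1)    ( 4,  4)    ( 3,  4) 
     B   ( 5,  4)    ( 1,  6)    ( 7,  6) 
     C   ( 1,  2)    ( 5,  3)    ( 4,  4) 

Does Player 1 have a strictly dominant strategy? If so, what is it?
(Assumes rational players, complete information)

No strictly dominant strategy exists for Player 1

Work:
A strategy strictly dominates another if it gives a strictly higher payoff against every opponent action. Compare each pair of P1's strategies column-by-column:
  A vs B: [6 vs 5, 4 vs 1, 3 vs 7] → A does not strictly dominate B (column Z: 3 ≤ 7)
  A vs C: [6 vs 1, 4 vs 5, 3 vs 4] → A does not strictly dominate C (column Y: 4 ≤ 5)
  B vs A: [5 vs 6, 1 vs 4, 7 vs 3] → B does not strictly dominate A (column X: 5 ≤ 6)
  B vs C: [5 vs 1, 1 vs 5, 7 vs 4] → B does not strictly dominate C (column Y: 1 ≤ 5)
  C vs A: [1 vs 6, 5 vs 4, 4 vs 3] → C does not strictly dominate A (column X: 1 ≤ 6)
  C vs B: [1 vs 5, 5 vs 1, 4 vs 7] → C does not strictly dominate B (column X: 1 ≤ 5)
No single strategy strictly dominates all others → no strictly dominant strategy.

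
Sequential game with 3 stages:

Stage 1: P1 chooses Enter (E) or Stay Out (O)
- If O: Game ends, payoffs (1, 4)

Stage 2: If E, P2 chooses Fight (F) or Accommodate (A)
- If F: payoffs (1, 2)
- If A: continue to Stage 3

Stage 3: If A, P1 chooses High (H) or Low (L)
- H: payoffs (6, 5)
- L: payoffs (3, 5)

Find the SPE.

SPE: (E, A, H); Outcome (6, 5)

Work:
Stage 3: P1 chooses H (6 vs 3)
Stage 2: P2: F->2, A->5 (anticipating H). Choose A
Stage 1: P1: O->1, E->6 (anticipating A, H). Choose E
SPE path: E -> A -> H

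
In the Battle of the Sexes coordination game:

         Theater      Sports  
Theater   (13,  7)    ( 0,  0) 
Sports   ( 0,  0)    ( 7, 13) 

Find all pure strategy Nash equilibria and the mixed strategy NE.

Pure NE: (Theater, Theater) and (Sports, Sports); Mixed NE: p = 0.65, q = 0.35

Work:
Check pure NE:
(Theater, Theater): (13, 7) - no unilateral deviation beneficial
(Sports, Sports): (7, 13) - no unilateral deviation beneficial
Mixed NE: P1 plays Theater with p = 0.65, P2 plays Theater with q = 0.35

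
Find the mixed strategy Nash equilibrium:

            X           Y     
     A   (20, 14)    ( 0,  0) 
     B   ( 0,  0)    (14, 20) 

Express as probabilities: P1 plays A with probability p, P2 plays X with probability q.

p = 0.5882, q = 0.4118

Work:
Find probabilities that make opponent indifferent:
P2 chooses q to make P1 indifferent between A and B
P1 chooses p to make P2 indifferent between X and Y
Mixed NE: P1 plays (A: 0.5882, B: 0.4118), P2 plays (X: 0.4118, Y: 0.5882)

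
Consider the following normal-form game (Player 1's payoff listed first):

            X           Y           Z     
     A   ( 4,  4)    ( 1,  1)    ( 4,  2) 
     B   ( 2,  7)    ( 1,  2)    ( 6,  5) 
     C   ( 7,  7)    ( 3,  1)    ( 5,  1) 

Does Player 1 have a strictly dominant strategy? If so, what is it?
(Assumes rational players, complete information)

No strictly dominant strategy exists for Player 1

Work:
A strategy strictly dominates another if it gives a strictly higher payoff against every opponent action. Compare each pair of P1's strategies column-by-column:
  A vs B: [4 vs 2, 1 vs 1, 4 vs 6] → A does not strictly dominate B (column Y: 1 ≤ 1)
  A vs C: [4 vs 7, 1 vs 3, 4 vs 5] → A does not strictly dominate C (column X: 4 ≤ 7)
  B vs A: [2 vs 4, 1 vs 1, 6 vs 4] → B does not strictly dominate A (column X: 2 ≤ 4)
  B vs C: [2 vs 7, 1 vs 3, 6 vs 5] → B does not strictly dominate C (column X: 2 ≤ 7)
  C vs A: [7 vs 4, 3 vs 1, 5 vs 4] → C strictly dominates A
  C vs B: [7 vs 2, 3 vs 1, 5 vs 6] → C does not strictly dominate B (column Z: 5 ≤ 6)
No single strategy strictly dominates all others → no strictly dominant strategy.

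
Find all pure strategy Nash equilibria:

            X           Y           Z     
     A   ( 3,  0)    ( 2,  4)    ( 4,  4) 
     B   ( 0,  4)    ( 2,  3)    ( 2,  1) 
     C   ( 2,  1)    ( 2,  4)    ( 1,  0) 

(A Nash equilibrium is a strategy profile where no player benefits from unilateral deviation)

Nash equilibrium: (A, Y), (A, Z), (C, Y)

Work:
Best responses:
  P1 vs X: payoffs [3, 0, 2] → best response A (payoff 3)
  P1 vs Y: payoffs [2, 2, 2] → best response A/B/C (payoff 2)
  P1 vs Z: payoffs [4, 2, 1] → best response A (payoff 4)
  P2 vs A: payoffs [0, 4, 4] → best response Y/Z (payoff 4)
  P2 vs B: payoffs [4, 3, 1] → best response X (payoff 4)
  P2 vs C: payoffs [1, 4, 0] → best response Y (payoff 4)
Mutual best responses: (A,Y), (A,Z), (C,Y) → Nash equilibria.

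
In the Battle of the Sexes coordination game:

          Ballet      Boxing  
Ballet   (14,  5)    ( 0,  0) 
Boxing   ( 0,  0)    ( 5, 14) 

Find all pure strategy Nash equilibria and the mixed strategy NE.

Pure NE: (Ballet, Ballet) and (Boxing, Boxing); Mixed NE: p = 0.7368, q = 0.2632

Work:
Check pure NE:
(Ballet, Ballet): (14, 5) - no unilateral deviation beneficial
(Boxing, Boxing): (5, 14) - no unilateral deviation beneficial
Mixed NE: P1 plays Ballet with p = 0.7368, P2 plays Ballet with q = 0.2632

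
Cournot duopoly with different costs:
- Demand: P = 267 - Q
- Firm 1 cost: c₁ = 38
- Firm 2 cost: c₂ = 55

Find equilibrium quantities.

q₁* = 82.0, q₂* = 65.0

Work:
Reaction: q₁ = (267 - 38 - q₂)/2
Reaction: q₂ = (267 - 55 - q₁)/2
Solve simultaneously:
q₁* = (267 - 2×38 + 55)/3 = 82.0
q₂* = (267 - 2×55 + 38)/3 = 65.0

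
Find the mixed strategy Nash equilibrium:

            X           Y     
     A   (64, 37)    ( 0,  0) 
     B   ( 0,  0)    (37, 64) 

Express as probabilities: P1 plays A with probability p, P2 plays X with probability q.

p = 0.6337, q = 0.3663

Work:
Find probabilities that make opponent indifferent:
P2 chooses q to make P1 indifferent between A and B
P1 chooses p to make P2 indifferent between X and Y
Mixed NE: P1 plays (A: 0.6337, B: 0.3663), P2 plays (X: 0.3663, Y: 0.6337)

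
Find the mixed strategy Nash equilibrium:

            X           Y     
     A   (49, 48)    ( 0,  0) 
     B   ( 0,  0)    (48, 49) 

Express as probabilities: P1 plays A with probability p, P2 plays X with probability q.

p = 0.5052, q = 0.4948

Work:
Find probabilities that make opponent indifferent:
P2 chooses q to make P1 indifferent between A and B
P1 chooses p to make P2 indifferent between X and Y
Mixed NE: P1 plays (A: 0.5052, B: 0.4948), P2 plays (X: 0.4948, Y: 0.5052)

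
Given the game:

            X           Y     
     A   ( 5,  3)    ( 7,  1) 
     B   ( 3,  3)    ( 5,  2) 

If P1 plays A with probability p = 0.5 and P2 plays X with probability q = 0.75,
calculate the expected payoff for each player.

E[P1] = 4.5, E[P2] = 2.625

Work:
E[P1] = p·q·π₁(A,X) + p·(1-q)·π₁(A,Y) + (1-p)·q·π₁(B,X) + (1-p)·(1-q)·π₁(B,Y)
= 0.5·0.75·5 + 0.5·0.25·7 + 0.5·0.75·3 + 0.5·0.25·5
= 4.5

E[P2] = 2.625 (similar calculation)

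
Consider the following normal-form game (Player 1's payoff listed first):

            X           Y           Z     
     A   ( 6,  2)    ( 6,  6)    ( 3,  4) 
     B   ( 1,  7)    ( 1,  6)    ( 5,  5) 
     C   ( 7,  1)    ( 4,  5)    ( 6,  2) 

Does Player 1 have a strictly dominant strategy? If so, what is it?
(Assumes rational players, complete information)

No strictly dominant strategy exists for Player 1

Work:
A strategy strictly dominates another if it gives a strictly higher payoff against every opponent action. Compare each pair of P1's strategies column-by-column:
  A vs B: [6 vs 1, 6 vs 1, 3 vs 5] → A does not strictly dominate B (column Z: 3 ≤ 5)
  A vs C: [6 vs 7, 6 vs 4, 3 vs 6] → A does not strictly dominate C (column X: 6 ≤ 7)
  B vs A: [1 vs 6, 1 vs 6, 5 vs 3] → B does not strictly dominate A (column X: 1 ≤ 6)
  B vs C: [1 vs 7, 1 vs 4, 5 vs 6] → B does not strictly dominate C (column X: 1 ≤ 7)
  C vs A: [7 vs 6, 4 vs 6, 6 vs 3] → C does not strictly dominate A (column Y: 4 ≤ 6)
  C vs B: [7 vs 1, 4 vs 1, 6 vs 5] → C strictly dominates B
No single strategy strictly dominates all others → no strictly dominant strategy.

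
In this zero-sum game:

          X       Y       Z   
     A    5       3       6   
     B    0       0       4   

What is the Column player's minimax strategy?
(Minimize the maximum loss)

Column should play Y, value = 3

Work:
Column player minimizes Row's maximum payoff:
Column X: max payoff to Row = 5
Column Y: max payoff to Row = 3
Column Z: max payoff to Row = 6
Minimum is 3, achieved by column Y.
Minimax strategy: Y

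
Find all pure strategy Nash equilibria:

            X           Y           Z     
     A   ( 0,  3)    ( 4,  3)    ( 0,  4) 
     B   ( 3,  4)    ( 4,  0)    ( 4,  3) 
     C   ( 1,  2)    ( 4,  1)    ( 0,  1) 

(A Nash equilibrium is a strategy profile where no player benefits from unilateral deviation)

Nash equilibrium: (B, X)

Work:
Best responses:
  P1 vs X: payoffs [0, 3, 1] → best response B (payoff 3)
  P1 vs Y: payoffs [4, 4, 4] → best response A/B/C (payoff 4)
  P1 vs Z: payoffs [0, 4, 0] → best response B (payoff 4)
  P2 vs A: payoffs [3, 3, 4] → best response Z (payoff 4)
  P2 vs B: payoffs [4, 0, 3] → best response X (payoff 4)
  P2 vs C: payoffs [2, 1, 1] → best response X (payoff 2)
Mutual best responses: (B,X) → Nash equilibria.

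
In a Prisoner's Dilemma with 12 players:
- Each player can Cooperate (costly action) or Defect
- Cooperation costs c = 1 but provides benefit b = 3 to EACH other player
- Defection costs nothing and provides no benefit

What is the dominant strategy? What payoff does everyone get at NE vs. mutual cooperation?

Dominant: Defect; NE payoff = 0; Coop payoff = 32

Work:
Defect dominates (saves cost c = 1, benefit to others is external)
NE: All defect → everyone gets 0
If all cooperate: each receives (11)×3 - 1 = 32
Social dilemma: 32 > 0 but NE gives 0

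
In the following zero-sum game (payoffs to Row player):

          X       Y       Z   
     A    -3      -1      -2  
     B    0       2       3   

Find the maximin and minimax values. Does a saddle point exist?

Maximin = 0, Minimax = 0, Saddle: True

Work:
Row minimums: [-3, 0] → maximin = 0
Column maximums: [0, 2, 3] → minimax = 0
Saddle point exists! Game value = 0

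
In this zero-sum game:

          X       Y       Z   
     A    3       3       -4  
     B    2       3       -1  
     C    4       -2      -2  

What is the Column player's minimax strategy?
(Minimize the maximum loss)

Column should play Z, value = -1

Work:
Column player minimizes Row's maximum payoff:
Column X: max payoff to Row = 4
Column Y: max payoff to Row = 3
Column Z: max payoff to Row = -1
Minimum is -1, achieved by column Z.
Minimax strategy: Z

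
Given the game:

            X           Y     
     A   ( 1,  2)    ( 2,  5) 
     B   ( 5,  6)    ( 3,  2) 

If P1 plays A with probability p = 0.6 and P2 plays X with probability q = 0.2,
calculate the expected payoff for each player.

E[P1] = 2.44, E[P2] = 3.76

Work:
E[P1] = p·q·π₁(A,X) + p·(1-q)·π₁(A,Y) + (1-p)·q·π₁(B,X) + (1-p)·(1-q)·π₁(B,Y)
= 0.6·0.2·1 + 0.6·0.8·2 + 0.4·0.2·5 + 0.4·0.8·3
= 2.44

E[P2] = 3.76 (similar calculation)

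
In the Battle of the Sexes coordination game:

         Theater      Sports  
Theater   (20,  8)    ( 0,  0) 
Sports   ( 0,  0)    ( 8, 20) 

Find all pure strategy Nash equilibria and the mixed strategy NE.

Pure NE: (Theater, Theater) and (Sports, Sports); Mixed NE: p = 0.7143, q = 0.2857

Work:
Check pure NE:
(Theater, Theater): (20, 8) - no unilateral deviation beneficial
(Sports, Sports): (8, 20) - no unilateral deviation beneficial
Mixed NE: P1 plays Theater with p = 0.7143, P2 plays Theater with q = 0.2857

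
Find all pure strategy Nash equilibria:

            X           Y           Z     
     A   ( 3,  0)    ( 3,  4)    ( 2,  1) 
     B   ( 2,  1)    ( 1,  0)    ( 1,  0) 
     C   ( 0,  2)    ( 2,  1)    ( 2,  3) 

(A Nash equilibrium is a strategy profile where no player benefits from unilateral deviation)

Nash equilibrium: (A, Y), (C, Z)

Work:
Best responses:
  P1 vs X: payoffs [3, 2, 0] → best response A (payoff 3)
  P1 vs Y: payoffs [3, 1, 2] → best response A (payoff 3)
  P1 vs Z: payoffs [2, 1, 2] → best response A/C (payoff 2)
  P2 vs A: payoffs [0, 4, 1] → best response Y (payoff 4)
  P2 vs B: payoffs [1, 0, 0] → best response X (payoff 1)
  P2 vs C: payoffs [2, 1, 3] → best response Z (payoff 3)
Mutual best responses: (A,Y), (C,Z) → Nash equilibria.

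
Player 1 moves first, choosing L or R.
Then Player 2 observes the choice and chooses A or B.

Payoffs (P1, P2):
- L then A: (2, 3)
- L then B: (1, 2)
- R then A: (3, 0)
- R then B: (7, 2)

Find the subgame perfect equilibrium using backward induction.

P1 plays R, P2 plays A after L and B after R; Payoff (7, 2)

Work:
Backward induction:
After L: P2 chooses A → P1 gets 2
After R: P2 chooses B → P1 gets 7
P1 chooses R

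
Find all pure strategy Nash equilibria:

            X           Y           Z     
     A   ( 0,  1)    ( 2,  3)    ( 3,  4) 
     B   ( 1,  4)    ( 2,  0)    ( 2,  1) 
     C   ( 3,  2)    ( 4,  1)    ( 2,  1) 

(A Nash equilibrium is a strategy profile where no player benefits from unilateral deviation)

Nash equilibrium: (A, Z), (C, X)

Work:
Best responses:
  P1 vs X: payoffs [0, 1, 3] → best response C (payoff 3)
  P1 vs Y: payoffs [2, 2, 4] → best response C (payoff 4)
  P1 vs Z: payoffs [3, 2, 2] → best response A (payoff 3)
  P2 vs A: payoffs [1, 3, 4] → best response Z (payoff 4)
  P2 vs B: payoffs [4, 0, 1] → best response X (payoff 4)
  P2 vs C: payoffs [2, 1, 1] → best response X (payoff 2)
Mutual best responses: (A,Z), (C,X) → Nash equilibria.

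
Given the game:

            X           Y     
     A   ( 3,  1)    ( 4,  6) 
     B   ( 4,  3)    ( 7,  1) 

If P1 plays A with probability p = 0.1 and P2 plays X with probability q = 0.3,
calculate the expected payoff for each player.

E[P1] = 5.86, E[P2] = 1.89

Work:
E[P1] = p·q·π₁(A,X) + p·(1-q)·π₁(A,Y) + (1-p)·q·π₁(B,X) + (1-p)·(1-q)·π₁(B,Y)
= 0.1·0.3·3 + 0.1·0.7·4 + 0.9·0.3·4 + 0.9·0.7·7
= 5.86

E[P2] = 1.89 (similar calculation)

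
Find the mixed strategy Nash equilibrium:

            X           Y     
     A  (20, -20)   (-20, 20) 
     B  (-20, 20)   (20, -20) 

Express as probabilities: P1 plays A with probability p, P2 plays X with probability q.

p = 0.5, q = 0.5

Work:
Find probabilities that make opponent indifferent:
P2 chooses q to make P1 indifferent between A and B
P1 chooses p to make P2 indifferent between X and Y
Mixed NE: P1 plays (A: 0.5, B: 0.5), P2 plays (X: 0.5, Y: 0.5)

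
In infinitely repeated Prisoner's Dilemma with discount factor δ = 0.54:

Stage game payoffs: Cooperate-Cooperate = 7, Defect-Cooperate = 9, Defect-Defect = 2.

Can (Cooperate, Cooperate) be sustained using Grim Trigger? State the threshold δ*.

δ* = 0.2857; since δ = 0.54 ≥ 0.2857, cooperation can be sustained

Work:
For Grim Trigger:
Cooperate forever: 7/(1-δ)
Defect then punished: 9 + 2·δ/(1-δ)
Need: 7/(1-δ) ≥ 9 + 2·δ/(1-δ)
Solving: δ ≥ (T-R)/(T-P) = (9-7)/(9-2) = 0.2857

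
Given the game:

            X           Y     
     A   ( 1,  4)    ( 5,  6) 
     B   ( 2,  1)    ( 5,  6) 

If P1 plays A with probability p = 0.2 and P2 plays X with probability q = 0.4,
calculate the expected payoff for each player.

E[P1] = 3.72, E[P2] = 4.24

Work:
E[P1] = p·q·π₁(A,X) + p·(1-q)·π₁(A,Y) + (1-p)·q·π₁(B,X) + (1-p)·(1-q)·π₁(B,Y)
= 0.2·0.4·1 + 0.2·0.6·5 + 0.8·0.4·2 + 0.8·0.6·5
= 3.72

E[P2] = 4.24 (similar calculation)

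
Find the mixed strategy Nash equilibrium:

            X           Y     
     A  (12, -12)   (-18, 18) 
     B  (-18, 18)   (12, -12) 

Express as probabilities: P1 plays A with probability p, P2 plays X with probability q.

p = 0.5, q = 0.5

Work:
Find probabilities that make opponent indifferent:
P2 chooses q to make P1 indifferent between A and B
P1 chooses p to make P2 indifferent between X and Y
Mixed NE: P1 plays (A: 0.5, B: 0.5), P2 plays (X: 0.5, Y: 0.5)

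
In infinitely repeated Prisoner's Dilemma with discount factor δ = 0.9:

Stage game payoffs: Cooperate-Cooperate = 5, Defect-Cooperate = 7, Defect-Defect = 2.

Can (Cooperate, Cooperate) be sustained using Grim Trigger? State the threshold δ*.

δ* = 0.4; since δ = 0.9 ≥ 0.4, cooperation can be sustained

Work:
For Grim Trigger:
Cooperate forever: 5/(1-δ)
Defect then punished: 7 + 2·δ/(1-δ)
Need: 5/(1-δ) ≥ 7 + 2·δ/(1-δ)
Solving: δ ≥ (T-R)/(T-P) = (7-5)/(7-2) = 0.4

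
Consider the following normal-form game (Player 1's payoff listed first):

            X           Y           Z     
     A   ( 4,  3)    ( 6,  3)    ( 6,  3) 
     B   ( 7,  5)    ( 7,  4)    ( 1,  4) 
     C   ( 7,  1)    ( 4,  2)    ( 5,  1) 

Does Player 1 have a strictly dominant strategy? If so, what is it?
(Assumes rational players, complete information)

No strictly dominant strategy exists for Player 1

Work:
A strategy strictly dominates another if it gives a strictly higher payoff against every opponent action. Compare each pair of P1's strategies column-by-column:
  A vs B: [4 vs 7, 6 vs 7, 6 vs 1] → A does not strictly dominate B (column X: 4 ≤ 7)
  A vs C: [4 vs 7, 6 vs 4, 6 vs 5] → A does not strictly dominate C (column X: 4 ≤ 7)
  B vs A: [7 vs 4, 7 vs 6, 1 vs 6] → B does not strictly dominate A (column Z: 1 ≤ 6)
  B vs C: [7 vs 7, 7 vs 4, 1 vs 5] → B does not strictly dominate C (column X: 7 ≤ 7)
  C vs A: [7 vs 4, 4 vs 6, 5 vs 6] → C does not strictly dominate A (column Y: 4 ≤ 6)
  C vs B: [7 vs 7, 4 vs 7, 5 vs 1] → C does not strictly dominate B (column X: 7 ≤ 7)
No single strategy strictly dominates all others → no strictly dominant strategy.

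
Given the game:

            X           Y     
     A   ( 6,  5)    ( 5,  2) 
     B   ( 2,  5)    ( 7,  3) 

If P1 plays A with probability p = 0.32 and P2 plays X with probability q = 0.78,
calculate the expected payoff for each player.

E[P1] = 3.9576, E[P2] = 4.4896

Work:
E[P1] = p·q·π₁(A,X) + p·(1-q)·π₁(A,Y) + (1-p)·q·π₁(B,X) + (1-p)·(1-q)·π₁(B,Y)
= 0.32·0.78·6 + 0.32·0.22·5 + 0.68·0.78·2 + 0.68·0.22·7
= 3.9576

E[P2] = 4.4896 (similar calculation)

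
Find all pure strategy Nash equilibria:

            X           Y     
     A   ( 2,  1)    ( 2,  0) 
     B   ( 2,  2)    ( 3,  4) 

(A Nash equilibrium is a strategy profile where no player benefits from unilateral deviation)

Nash equilibrium: (A, X), (B, Y)

Work:
Best responses:
  P1 vs X: payoffs [2, 2] → best response A/B (payoff 2)
  P1 vs Y: payoffs [2, 3] → best response B (payoff 3)
  P2 vs A: payoffs [1, 0] → best response X (payoff 1)
  P2 vs B: payoffs [2, 4] → best response Y (payoff 4)
Mutual best responses: (A,X), (B,Y) → Nash equilibria.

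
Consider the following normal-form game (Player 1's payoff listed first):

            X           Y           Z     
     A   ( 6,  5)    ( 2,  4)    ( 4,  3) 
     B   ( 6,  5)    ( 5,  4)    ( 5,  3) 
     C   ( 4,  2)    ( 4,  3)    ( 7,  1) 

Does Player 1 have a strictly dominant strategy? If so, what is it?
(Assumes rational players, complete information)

No strictly dominant strategy exists for Player 1

Work:
A strategy strictly dominates another if it gives a strictly higher payoff against every opponent action. Compare each pair of P1's strategies column-by-column:
  A vs B: [6 vs 6, 2 vs 5, 4 vs 5] → A does not strictly dominate B (column X: 6 ≤ 6)
  A vs C: [6 vs 4, 2 vs 4, 4 vs 7] → A does not strictly dominate C (column Y: 2 ≤ 4)
  B vs A: [6 vs 6, 5 vs 2, 5 vs 4] → B does not strictly dominate A (column X: 6 ≤ 6)
  B vs C: [6 vs 4, 5 vs 4, 5 vs 7] → B does not strictly dominate C (column Z: 5 ≤ 7)
  C vs A: [4 vs 6, 4 vs 2, 7 vs 4] → C does not strictly dominate A (column X: 4 ≤ 6)
  C vs B: [4 vs 6, 4 vs 5, 7 vs 5] → C does not strictly dominate B (column X: 4 ≤ 6)
No single strategy strictly dominates all others → no strictly dominant strategy.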